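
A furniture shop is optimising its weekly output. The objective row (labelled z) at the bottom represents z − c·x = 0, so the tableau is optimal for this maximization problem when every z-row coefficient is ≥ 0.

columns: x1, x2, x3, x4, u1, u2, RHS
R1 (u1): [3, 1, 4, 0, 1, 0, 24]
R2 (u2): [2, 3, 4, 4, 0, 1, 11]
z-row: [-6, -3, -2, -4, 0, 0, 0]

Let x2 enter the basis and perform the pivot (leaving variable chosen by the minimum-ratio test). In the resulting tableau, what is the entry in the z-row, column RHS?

11

Ratio test on column x2 — row 1: 24/1 = 24; row 2: 11/3 = 11/3. Minimum is 11/3 at row 2 (u2 leaves); pivot element 3.
Divide row 2 by 3; eliminate column x2 from the other rows.
z-row update in column RHS: 0 − (-3)·(11/3) = 11.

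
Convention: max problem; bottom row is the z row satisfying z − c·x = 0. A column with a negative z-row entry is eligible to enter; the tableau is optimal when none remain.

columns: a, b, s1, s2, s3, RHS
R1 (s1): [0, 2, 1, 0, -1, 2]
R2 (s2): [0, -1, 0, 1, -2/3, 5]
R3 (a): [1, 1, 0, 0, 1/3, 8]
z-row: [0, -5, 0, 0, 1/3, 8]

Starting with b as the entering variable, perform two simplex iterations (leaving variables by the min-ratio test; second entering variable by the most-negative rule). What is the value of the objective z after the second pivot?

156/5

Ratio test on column b — row 1: 2/2 = 1; row 2: entry -1 ≤ 0; row 3: 8/1 = 8. Minimum is 1 at row 1 (s1 leaves); pivot element 2.
Pivot on row 1; the z-row RHS becomes 8 − (-5)·1 = 13.
Next entering variable (most negative z-row entry -13/6): s3.
Ratio test on column s3 — row 1: entry -1/2 ≤ 0; row 2: entry -7/6 ≤ 0; row 3: 7/(5/6) = 42/5. Minimum is 42/5 at row 3 (a leaves); pivot element 5/6.
After the second pivot the z-row RHS is 13 − (-13/6)·(42/5) = 156/5.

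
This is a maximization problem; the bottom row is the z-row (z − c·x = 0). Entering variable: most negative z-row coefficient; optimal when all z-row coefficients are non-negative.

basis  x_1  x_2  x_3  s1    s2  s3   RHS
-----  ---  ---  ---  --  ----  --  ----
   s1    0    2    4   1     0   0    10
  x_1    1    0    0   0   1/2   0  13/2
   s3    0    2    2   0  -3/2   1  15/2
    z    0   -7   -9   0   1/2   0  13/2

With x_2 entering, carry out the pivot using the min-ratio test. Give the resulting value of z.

131/4

Ratio test on column x_2 — row 1: 10/2 = 5; row 2: entry 0 ≤ 0; row 3: (15/2)/2 = 15/4. Minimum is 15/4 at row 3 (s3 leaves); pivot element 2.
Pivot on row 3; the z-row RHS becomes 13/2 − (-7)·(15/4) = 131/4.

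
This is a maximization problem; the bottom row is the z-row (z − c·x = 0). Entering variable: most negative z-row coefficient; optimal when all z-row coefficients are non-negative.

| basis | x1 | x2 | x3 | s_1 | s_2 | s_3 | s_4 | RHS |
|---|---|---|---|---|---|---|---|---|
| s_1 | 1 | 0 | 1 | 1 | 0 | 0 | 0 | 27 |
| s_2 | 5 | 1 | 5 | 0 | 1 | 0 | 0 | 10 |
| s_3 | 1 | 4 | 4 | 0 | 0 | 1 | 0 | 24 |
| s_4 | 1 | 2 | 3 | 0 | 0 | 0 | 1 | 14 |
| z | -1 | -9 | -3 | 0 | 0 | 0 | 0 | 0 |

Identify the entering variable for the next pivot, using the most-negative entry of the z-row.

x2

Negative z-row entries: x1: -1, x2: -9, x3: -3.
The most negative is -9 in column x2, so x2 enters.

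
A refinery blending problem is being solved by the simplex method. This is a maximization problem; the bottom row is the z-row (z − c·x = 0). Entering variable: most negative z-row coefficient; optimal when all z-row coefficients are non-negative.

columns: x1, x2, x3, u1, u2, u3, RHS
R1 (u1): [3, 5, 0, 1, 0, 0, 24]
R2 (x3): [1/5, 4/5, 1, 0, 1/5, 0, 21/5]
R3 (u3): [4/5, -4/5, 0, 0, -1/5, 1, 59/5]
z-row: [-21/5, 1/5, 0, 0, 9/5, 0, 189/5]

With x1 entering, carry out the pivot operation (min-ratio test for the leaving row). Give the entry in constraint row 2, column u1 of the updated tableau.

-1/15

Ratio test on column x1 — row 1: 24/3 = 8; row 2: (21/5)/(1/5) = 21; row 3: (59/5)/(4/5) = 59/4. Minimum is 8 at row 1 (u1 leaves); pivot element 3.
Divide row 1 by 3; eliminate column x1 from the other rows.
Row 2 update in column u1: 0 − (1/5)·(1/3) = -1/15.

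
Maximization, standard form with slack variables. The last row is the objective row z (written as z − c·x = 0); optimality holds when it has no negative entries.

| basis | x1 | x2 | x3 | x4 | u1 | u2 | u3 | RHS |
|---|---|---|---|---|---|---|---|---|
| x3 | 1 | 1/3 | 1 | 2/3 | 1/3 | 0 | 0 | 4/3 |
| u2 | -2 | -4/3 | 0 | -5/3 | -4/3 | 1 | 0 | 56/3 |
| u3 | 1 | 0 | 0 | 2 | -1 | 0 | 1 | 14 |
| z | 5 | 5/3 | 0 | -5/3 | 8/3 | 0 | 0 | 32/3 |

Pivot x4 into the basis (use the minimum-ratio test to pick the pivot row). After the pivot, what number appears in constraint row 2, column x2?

Ratio test on column x4 — row 1: (4/3)/(2/3) = 2; row 2: entry -5/3 ≤ 0; row 3: 14/2 = 7. Minimum is 2 at row 1 (x3 leaves); pivot element 2/3.
Divide row 1 by 2/3; eliminate column x4 from the other rows.
Row 2 update in column x2: -4/3 − (-5/3)·(1/2) = -1/2.

-1/2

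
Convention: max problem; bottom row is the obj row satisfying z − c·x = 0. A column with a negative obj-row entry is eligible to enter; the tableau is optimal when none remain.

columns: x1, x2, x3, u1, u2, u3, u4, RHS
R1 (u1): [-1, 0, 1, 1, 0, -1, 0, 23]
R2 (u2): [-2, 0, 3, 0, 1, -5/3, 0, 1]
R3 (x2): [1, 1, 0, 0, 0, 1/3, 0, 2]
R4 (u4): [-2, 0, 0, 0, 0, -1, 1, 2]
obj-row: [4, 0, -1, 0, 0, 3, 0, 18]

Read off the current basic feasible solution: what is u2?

1

u2 is basic (row 2); its value is the RHS of that row, 1.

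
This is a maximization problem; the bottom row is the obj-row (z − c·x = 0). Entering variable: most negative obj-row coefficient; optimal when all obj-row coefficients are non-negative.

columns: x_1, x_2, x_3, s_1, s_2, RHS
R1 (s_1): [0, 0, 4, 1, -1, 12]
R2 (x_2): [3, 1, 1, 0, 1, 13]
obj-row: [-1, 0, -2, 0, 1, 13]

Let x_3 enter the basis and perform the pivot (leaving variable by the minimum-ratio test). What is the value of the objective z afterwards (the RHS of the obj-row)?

19

Ratio test on column x_3 — row 1: 12/4 = 3; row 2: 13/1 = 13. Minimum is 3 at row 1 (s_1 leaves); pivot element 4.
Pivot on row 1; the obj-row RHS becomes 13 − (-2)·3 = 19.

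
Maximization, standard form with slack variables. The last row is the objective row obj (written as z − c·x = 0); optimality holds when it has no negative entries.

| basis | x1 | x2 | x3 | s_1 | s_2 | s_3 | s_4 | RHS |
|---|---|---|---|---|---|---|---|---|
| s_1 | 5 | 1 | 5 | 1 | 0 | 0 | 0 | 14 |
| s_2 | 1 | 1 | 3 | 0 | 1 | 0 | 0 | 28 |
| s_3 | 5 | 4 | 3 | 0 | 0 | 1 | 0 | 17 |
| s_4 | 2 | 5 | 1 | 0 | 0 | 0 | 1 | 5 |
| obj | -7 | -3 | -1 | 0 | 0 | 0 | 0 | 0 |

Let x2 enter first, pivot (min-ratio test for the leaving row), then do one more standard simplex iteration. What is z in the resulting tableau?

35/2

Ratio test on column x2 — row 1: 14/1 = 14; row 2: 28/1 = 28; row 3: 17/4 = 17/4; row 4: 5/5 = 1. Minimum is 1 at row 4 (s_4 leaves); pivot element 5.
Pivot on row 4; the obj-row RHS becomes 0 − (-3)·1 = 3.
Next entering variable (most negative obj-row entry -29/5): x1.
Ratio test on column x1 — row 1: 13/(23/5) = 65/23; row 2: 27/(3/5) = 45; row 3: 13/(17/5) = 65/17; row 4: 1/(2/5) = 5/2. Minimum is 5/2 at row 4 (x2 leaves); pivot element 2/5.
After the second pivot the obj-row RHS is 3 − (-29/5)·(5/2) = 35/2.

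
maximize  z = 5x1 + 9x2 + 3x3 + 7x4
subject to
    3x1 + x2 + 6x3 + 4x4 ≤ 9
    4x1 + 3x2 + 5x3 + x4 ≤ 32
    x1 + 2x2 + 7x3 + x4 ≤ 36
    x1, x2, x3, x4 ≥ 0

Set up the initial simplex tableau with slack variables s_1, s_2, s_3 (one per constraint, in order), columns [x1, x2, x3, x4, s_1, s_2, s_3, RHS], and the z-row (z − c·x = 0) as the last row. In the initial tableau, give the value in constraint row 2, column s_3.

0

Slack s_3 belongs to constraint 3; its column is the unit vector e_3, so the entry in row 2 is 0.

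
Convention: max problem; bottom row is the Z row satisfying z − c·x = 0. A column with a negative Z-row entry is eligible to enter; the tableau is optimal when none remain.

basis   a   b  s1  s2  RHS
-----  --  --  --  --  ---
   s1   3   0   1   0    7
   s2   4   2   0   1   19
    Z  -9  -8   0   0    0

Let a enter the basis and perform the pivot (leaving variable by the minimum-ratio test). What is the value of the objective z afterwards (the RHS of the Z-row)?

21

Ratio test on column a — row 1: 7/3 = 7/3; row 2: 19/4 = 19/4. Minimum is 7/3 at row 1 (s1 leaves); pivot element 3.
Pivot on row 1; the Z-row RHS becomes 0 − (-9)·(7/3) = 21.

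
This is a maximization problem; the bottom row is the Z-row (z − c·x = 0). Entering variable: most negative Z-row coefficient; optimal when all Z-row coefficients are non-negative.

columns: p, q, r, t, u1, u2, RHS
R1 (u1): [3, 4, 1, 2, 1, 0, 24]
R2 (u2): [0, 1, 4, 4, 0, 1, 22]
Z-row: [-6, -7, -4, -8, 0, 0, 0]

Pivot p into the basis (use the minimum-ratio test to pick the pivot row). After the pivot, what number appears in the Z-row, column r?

Ratio test on column p — row 1: 24/3 = 8; row 2: entry 0 ≤ 0. Minimum is 8 at row 1 (u1 leaves); pivot element 3.
Divide row 1 by 3; eliminate column p from the other rows.
Z-row update in column r: -4 − (-6)·(1/3) = -2.

-2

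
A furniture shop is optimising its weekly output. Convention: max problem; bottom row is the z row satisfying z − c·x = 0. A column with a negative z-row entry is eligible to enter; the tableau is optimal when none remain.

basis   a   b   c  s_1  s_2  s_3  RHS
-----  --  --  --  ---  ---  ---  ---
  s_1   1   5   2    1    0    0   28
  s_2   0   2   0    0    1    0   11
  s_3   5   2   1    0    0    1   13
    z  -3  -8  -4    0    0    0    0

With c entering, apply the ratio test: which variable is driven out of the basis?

Column c entries and ratios — s_1: 28/2 = 14; s_2: 0 ≤ 0, skip; s_3: 13/1 = 13.
Smallest ratio is 13 in the row of s_3, so s_3 leaves.

s_3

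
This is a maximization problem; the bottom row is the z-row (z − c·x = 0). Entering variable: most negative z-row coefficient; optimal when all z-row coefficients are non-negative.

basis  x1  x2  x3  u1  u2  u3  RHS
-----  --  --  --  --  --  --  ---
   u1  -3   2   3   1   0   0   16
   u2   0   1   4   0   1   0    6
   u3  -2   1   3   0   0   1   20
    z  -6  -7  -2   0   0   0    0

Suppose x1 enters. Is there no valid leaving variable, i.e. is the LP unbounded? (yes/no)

Every constraint-row entry in column x1 is ≤ 0, so increasing x1 is unbounded.

yes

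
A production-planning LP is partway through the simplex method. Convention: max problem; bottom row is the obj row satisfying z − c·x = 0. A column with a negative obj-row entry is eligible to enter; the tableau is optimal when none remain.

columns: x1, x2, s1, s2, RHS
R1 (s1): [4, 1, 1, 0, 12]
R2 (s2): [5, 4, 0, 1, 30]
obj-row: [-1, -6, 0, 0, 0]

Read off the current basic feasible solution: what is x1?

x1 is not in the basis, so in the current basic feasible solution x1 = 0.

0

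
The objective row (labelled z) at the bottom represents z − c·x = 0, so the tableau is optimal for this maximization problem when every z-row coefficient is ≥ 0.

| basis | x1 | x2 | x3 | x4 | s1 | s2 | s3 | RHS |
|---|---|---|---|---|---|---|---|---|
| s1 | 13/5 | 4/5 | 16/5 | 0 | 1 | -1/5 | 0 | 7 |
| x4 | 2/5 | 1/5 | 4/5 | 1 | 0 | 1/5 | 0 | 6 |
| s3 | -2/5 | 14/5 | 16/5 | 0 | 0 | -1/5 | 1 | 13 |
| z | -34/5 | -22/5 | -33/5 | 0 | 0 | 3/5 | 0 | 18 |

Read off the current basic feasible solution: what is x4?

x4 is basic (row 2); its value is the RHS of that row, 6.

6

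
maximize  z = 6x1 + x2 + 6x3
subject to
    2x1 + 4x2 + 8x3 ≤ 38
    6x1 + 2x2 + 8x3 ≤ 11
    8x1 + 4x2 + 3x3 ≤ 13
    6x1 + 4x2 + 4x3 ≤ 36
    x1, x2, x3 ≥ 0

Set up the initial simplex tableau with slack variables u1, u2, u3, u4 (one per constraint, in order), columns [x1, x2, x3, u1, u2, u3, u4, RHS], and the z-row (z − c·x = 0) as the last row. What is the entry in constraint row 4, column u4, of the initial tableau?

Slack u4 belongs to constraint 4; its column is the unit vector e_4, so the entry in row 4 is 1.

1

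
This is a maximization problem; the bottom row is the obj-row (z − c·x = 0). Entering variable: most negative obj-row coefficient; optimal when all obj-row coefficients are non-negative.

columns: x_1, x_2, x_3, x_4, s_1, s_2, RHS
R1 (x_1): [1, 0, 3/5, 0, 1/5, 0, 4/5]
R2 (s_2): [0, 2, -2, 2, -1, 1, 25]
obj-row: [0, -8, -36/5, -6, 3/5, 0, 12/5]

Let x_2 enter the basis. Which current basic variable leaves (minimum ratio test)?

s_2

Column x_2 entries and ratios — x_1: 0 ≤ 0, skip; s_2: 25/2 = 25/2.
Smallest ratio is 25/2 in the row of s_2, so s_2 leaves.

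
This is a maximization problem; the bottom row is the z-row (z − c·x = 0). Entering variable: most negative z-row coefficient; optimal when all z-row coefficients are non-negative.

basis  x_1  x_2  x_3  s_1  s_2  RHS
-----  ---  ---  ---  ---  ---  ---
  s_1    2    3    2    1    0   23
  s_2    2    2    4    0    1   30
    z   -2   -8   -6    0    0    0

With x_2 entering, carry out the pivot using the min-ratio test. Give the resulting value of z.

Ratio test on column x_2 — row 1: 23/3 = 23/3; row 2: 30/2 = 15. Minimum is 23/3 at row 1 (s_1 leaves); pivot element 3.
Pivot on row 1; the z-row RHS becomes 0 − (-8)·(23/3) = 184/3.

184/3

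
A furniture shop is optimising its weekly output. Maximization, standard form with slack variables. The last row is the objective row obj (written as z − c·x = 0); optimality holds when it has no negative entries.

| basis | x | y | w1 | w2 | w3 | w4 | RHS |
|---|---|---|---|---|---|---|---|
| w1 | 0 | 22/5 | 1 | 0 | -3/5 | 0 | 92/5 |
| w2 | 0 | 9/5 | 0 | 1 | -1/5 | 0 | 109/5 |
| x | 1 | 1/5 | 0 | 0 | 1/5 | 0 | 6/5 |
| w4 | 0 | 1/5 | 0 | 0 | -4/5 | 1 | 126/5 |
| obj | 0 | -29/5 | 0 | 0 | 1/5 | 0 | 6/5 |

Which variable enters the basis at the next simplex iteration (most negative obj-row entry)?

Negative obj-row entries: y: -29/5.
The most negative is -29/5 in column y, so y enters.

y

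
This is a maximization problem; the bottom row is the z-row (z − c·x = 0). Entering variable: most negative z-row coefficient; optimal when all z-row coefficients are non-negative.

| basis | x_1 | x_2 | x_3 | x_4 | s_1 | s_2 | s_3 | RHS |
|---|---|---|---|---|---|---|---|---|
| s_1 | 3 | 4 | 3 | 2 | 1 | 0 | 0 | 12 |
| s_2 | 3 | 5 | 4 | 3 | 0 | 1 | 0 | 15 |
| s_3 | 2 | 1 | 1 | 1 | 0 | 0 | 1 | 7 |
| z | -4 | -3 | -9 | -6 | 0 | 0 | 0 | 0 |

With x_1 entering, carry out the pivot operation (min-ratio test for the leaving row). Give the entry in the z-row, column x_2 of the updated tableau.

Ratio test on column x_1 — row 1: 12/3 = 4; row 2: 15/3 = 5; row 3: 7/2 = 7/2. Minimum is 7/2 at row 3 (s_3 leaves); pivot element 2.
Divide row 3 by 2; eliminate column x_1 from the other rows.
z-row update in column x_2: -3 − (-4)·(1/2) = -1.

-1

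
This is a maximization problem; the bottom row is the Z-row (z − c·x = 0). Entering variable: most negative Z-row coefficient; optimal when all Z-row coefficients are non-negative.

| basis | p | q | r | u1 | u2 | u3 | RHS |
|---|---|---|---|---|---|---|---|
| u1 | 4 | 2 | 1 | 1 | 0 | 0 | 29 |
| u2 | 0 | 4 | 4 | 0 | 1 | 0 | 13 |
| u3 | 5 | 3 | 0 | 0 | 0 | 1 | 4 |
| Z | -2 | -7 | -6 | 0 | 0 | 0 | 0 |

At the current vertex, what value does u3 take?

4

u3 is basic (row 3); its value is the RHS of that row, 4.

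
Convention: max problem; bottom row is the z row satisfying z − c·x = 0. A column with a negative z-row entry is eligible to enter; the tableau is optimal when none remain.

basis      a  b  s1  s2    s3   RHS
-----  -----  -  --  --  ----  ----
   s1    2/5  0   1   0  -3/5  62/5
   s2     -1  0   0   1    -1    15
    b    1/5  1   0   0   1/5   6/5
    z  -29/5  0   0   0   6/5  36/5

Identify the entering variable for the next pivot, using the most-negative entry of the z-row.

a

Negative z-row entries: a: -29/5.
The most negative is -29/5 in column a, so a enters.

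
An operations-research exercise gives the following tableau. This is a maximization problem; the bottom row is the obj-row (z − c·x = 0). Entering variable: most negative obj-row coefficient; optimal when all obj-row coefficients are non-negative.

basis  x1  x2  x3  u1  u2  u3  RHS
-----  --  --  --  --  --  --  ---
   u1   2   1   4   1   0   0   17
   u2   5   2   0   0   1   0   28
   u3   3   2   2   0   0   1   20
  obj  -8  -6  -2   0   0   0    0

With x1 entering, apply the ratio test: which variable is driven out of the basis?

u2

Column x1 entries and ratios — u1: 17/2 = 17/2; u2: 28/5 = 28/5; u3: 20/3 = 20/3.
Smallest ratio is 28/5 in the row of u2, so u2 leaves.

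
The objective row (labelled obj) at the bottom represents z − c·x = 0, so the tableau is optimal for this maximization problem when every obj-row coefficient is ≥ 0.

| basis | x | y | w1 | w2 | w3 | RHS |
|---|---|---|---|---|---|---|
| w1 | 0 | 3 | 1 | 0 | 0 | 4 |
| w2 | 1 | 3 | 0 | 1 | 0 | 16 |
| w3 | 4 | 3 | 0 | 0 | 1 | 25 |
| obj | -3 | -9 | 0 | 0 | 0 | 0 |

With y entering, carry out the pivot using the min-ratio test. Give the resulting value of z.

12

Ratio test on column y — row 1: 4/3 = 4/3; row 2: 16/3 = 16/3; row 3: 25/3 = 25/3. Minimum is 4/3 at row 1 (w1 leaves); pivot element 3.
Pivot on row 1; the obj-row RHS becomes 0 − (-9)·(4/3) = 12.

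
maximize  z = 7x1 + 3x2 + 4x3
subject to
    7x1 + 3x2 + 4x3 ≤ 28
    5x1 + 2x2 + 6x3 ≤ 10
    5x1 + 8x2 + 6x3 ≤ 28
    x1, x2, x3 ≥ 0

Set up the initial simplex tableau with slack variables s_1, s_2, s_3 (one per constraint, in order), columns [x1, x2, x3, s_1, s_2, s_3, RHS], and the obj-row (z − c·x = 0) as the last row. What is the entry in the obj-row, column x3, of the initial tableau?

The obj-row carries the negated objective coefficients: the x3 entry is -4.

-4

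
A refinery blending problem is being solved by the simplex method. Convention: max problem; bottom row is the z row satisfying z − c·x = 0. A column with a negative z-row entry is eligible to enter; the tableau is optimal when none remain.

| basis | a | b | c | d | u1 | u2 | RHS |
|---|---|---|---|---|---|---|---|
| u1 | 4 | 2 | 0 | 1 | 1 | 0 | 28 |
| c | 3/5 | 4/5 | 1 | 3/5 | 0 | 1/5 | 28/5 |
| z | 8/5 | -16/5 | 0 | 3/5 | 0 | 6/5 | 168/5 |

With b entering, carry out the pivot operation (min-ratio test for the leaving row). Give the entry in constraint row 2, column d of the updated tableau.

3/4

Ratio test on column b — row 1: 28/2 = 14; row 2: (28/5)/(4/5) = 7. Minimum is 7 at row 2 (c leaves); pivot element 4/5.
Divide row 2 by 4/5; eliminate column b from the other rows.
In the new row 2, the d entry is the old entry divided by the pivot: (3/5)/(4/5) = 3/4.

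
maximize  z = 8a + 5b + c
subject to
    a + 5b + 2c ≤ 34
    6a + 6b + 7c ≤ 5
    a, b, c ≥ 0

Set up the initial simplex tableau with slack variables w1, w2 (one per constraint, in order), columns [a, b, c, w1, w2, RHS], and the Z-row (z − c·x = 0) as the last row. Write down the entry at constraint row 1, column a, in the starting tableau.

1

Constraint 1 has coefficient 1 on a.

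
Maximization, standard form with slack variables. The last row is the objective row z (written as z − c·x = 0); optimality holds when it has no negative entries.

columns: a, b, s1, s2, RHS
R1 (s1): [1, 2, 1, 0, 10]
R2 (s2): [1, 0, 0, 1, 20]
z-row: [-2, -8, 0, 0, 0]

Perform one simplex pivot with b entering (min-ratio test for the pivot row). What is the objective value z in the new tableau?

Ratio test on column b — row 1: 10/2 = 5; row 2: entry 0 ≤ 0. Minimum is 5 at row 1 (s1 leaves); pivot element 2.
Pivot on row 1; the z-row RHS becomes 0 − (-8)·5 = 40.

40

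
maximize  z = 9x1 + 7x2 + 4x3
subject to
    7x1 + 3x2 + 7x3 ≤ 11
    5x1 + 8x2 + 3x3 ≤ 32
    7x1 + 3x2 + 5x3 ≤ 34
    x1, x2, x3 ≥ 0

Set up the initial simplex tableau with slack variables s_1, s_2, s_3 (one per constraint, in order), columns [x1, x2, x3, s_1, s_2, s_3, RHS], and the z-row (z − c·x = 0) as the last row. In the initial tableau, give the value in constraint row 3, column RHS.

The RHS of constraint 3 is b_3 = 34.

34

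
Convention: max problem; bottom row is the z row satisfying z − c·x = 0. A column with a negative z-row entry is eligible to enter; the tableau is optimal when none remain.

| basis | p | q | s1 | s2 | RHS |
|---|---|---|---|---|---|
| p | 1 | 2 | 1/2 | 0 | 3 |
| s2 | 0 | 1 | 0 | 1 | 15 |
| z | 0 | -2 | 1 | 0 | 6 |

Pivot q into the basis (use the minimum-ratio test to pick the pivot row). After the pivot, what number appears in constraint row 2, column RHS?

Ratio test on column q — row 1: 3/2 = 3/2; row 2: 15/1 = 15. Minimum is 3/2 at row 1 (p leaves); pivot element 2.
Divide row 1 by 2; eliminate column q from the other rows.
Row 2 update in column RHS: 15 − 1·(3/2) = 27/2.

27/2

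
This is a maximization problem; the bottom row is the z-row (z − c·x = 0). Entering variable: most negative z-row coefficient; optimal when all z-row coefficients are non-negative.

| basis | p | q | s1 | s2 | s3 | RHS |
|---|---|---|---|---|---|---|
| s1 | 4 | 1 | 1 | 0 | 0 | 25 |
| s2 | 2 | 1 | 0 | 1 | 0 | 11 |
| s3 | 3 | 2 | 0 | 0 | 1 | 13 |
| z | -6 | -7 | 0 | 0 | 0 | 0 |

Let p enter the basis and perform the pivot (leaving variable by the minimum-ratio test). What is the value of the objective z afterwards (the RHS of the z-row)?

Ratio test on column p — row 1: 25/4 = 25/4; row 2: 11/2 = 11/2; row 3: 13/3 = 13/3. Minimum is 13/3 at row 3 (s3 leaves); pivot element 3.
Pivot on row 3; the z-row RHS becomes 0 − (-6)·(13/3) = 26.

26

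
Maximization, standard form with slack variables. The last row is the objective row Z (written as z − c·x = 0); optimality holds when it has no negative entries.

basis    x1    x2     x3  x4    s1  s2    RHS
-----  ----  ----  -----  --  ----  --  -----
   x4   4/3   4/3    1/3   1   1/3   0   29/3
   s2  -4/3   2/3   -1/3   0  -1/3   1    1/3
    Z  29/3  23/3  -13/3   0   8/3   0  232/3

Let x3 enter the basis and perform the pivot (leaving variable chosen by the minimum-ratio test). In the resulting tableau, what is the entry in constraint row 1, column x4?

3

Ratio test on column x3 — row 1: (29/3)/(1/3) = 29; row 2: entry -1/3 ≤ 0. Minimum is 29 at row 1 (x4 leaves); pivot element 1/3.
Divide row 1 by 1/3; eliminate column x3 from the other rows.
In the new row 1, the x4 entry is the old entry divided by the pivot: 1/(1/3) = 3.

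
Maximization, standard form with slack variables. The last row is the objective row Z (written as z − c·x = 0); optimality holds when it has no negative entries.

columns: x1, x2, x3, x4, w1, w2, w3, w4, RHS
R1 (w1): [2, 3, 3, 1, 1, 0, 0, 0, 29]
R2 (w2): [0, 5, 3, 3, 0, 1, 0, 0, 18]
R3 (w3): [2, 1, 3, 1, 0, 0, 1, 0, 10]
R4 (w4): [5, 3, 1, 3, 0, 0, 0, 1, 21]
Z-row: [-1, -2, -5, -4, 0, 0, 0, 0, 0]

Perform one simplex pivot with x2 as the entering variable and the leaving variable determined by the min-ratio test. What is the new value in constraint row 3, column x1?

2

Ratio test on column x2 — row 1: 29/3 = 29/3; row 2: 18/5 = 18/5; row 3: 10/1 = 10; row 4: 21/3 = 7. Minimum is 18/5 at row 2 (w2 leaves); pivot element 5.
Divide row 2 by 5; eliminate column x2 from the other rows.
Row 3 update in column x1: 2 − 1·0 = 2.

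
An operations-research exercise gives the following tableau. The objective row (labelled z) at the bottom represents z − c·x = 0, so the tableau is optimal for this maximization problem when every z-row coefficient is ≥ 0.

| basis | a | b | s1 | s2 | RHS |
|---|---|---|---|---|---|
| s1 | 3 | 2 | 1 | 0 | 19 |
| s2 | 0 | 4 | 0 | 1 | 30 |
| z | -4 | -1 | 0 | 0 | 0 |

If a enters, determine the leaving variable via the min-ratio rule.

Column a entries and ratios — s1: 19/3 = 19/3; s2: 0 ≤ 0, skip.
Smallest ratio is 19/3 in the row of s1, so s1 leaves.

s1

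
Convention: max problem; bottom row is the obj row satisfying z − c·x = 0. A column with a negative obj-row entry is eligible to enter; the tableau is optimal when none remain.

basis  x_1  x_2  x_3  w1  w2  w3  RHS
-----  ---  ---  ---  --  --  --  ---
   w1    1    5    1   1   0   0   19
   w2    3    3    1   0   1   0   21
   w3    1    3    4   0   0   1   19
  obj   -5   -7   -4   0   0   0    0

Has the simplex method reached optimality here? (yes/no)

no

The obj-row has a negative entry -7 in column x_2, so it is not optimal.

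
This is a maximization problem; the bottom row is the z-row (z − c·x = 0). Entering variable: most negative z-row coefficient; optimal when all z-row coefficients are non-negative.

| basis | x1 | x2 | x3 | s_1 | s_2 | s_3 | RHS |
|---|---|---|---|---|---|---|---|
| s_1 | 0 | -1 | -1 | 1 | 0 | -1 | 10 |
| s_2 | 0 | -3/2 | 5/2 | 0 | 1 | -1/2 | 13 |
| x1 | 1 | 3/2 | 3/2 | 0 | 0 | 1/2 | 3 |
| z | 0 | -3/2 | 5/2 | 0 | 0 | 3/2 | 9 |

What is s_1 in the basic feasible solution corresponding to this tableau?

s_1 is basic (row 1); its value is the RHS of that row, 10.

10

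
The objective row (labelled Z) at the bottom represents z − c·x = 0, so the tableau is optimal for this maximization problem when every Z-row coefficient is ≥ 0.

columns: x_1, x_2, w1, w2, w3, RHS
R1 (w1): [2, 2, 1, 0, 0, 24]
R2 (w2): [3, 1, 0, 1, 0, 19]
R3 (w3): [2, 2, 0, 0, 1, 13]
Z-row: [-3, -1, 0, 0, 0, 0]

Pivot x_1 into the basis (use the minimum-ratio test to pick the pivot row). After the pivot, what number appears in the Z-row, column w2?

Ratio test on column x_1 — row 1: 24/2 = 12; row 2: 19/3 = 19/3; row 3: 13/2 = 13/2. Minimum is 19/3 at row 2 (w2 leaves); pivot element 3.
Divide row 2 by 3; eliminate column x_1 from the other rows.
Z-row update in column w2: 0 − (-3)·(1/3) = 1.

1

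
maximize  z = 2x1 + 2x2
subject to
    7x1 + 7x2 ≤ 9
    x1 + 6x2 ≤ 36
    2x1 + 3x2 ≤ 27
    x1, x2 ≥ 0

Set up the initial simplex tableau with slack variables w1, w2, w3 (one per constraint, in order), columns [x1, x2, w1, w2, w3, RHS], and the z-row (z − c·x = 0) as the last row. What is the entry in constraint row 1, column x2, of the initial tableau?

7

Constraint 1 has coefficient 7 on x2.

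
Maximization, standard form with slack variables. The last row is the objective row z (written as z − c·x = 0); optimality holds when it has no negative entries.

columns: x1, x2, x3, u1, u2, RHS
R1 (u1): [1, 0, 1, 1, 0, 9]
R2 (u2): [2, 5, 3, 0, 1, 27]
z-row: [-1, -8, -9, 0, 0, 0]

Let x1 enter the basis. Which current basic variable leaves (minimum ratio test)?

u1

Column x1 entries and ratios — u1: 9/1 = 9; u2: 27/2 = 27/2.
Smallest ratio is 9 in the row of u1, so u1 leaves.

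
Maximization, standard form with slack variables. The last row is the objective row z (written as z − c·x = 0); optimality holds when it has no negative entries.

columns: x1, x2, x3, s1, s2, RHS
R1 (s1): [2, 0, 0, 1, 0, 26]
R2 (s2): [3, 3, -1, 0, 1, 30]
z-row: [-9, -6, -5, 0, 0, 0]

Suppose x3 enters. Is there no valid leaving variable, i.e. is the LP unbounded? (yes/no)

Every constraint-row entry in column x3 is ≤ 0, so increasing x3 is unbounded.

yes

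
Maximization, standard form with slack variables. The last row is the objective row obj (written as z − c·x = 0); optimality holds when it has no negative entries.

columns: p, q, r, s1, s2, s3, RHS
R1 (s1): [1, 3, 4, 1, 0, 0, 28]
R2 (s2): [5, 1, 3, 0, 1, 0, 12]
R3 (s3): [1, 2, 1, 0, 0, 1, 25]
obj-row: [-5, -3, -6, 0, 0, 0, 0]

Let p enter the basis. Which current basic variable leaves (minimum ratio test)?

s2

Column p entries and ratios — s1: 28/1 = 28; s2: 12/5 = 12/5; s3: 25/1 = 25.
Smallest ratio is 12/5 in the row of s2, so s2 leaves.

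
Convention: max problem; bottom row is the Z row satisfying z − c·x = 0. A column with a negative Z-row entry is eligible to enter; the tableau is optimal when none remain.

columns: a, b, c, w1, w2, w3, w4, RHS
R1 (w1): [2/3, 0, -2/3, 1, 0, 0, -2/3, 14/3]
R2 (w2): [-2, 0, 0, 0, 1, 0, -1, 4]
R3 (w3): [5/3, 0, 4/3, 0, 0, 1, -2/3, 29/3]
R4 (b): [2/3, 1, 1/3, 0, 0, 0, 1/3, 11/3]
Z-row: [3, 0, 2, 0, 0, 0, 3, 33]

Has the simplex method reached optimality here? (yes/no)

yes

Every Z-row coefficient is ≥ 0, so the tableau is optimal.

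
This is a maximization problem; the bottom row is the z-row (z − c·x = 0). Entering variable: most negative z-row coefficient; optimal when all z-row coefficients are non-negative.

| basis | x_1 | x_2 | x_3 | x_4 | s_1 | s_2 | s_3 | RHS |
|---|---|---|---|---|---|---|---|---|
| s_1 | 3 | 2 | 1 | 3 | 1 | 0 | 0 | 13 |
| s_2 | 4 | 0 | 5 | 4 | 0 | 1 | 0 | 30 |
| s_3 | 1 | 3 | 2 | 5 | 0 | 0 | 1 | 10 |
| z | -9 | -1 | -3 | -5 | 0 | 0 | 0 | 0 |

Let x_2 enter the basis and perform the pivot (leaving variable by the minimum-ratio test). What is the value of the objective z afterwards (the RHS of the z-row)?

Ratio test on column x_2 — row 1: 13/2 = 13/2; row 2: entry 0 ≤ 0; row 3: 10/3 = 10/3. Minimum is 10/3 at row 3 (s_3 leaves); pivot element 3.
Pivot on row 3; the z-row RHS becomes 0 − (-1)·(10/3) = 10/3.

10/3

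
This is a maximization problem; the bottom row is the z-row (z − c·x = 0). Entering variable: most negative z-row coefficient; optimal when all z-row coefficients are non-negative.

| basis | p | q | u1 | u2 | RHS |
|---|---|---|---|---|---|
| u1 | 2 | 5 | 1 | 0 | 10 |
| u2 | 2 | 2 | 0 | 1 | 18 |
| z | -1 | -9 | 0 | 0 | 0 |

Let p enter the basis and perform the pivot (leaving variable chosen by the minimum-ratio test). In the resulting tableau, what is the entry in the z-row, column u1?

1/2

Ratio test on column p — row 1: 10/2 = 5; row 2: 18/2 = 9. Minimum is 5 at row 1 (u1 leaves); pivot element 2.
Divide row 1 by 2; eliminate column p from the other rows.
z-row update in column u1: 0 − (-1)·(1/2) = 1/2.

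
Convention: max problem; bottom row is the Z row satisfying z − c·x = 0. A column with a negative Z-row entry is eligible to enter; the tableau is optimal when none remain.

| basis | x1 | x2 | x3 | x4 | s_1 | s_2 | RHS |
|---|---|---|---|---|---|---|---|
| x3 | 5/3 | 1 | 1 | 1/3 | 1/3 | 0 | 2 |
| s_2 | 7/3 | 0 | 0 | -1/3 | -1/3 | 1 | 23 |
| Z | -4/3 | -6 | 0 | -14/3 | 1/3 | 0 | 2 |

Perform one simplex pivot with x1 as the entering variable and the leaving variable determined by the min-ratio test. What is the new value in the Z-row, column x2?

Ratio test on column x1 — row 1: 2/(5/3) = 6/5; row 2: 23/(7/3) = 69/7. Minimum is 6/5 at row 1 (x3 leaves); pivot element 5/3.
Divide row 1 by 5/3; eliminate column x1 from the other rows.
Z-row update in column x2: -6 − (-4/3)·(3/5) = -26/5.

-26/5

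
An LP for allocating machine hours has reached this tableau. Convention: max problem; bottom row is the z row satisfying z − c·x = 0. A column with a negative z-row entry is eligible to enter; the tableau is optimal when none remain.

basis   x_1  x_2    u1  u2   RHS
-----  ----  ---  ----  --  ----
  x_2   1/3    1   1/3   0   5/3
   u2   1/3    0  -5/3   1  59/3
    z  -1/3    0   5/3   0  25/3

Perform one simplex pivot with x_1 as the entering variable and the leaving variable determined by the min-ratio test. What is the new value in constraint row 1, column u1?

1

Ratio test on column x_1 — row 1: (5/3)/(1/3) = 5; row 2: (59/3)/(1/3) = 59. Minimum is 5 at row 1 (x_2 leaves); pivot element 1/3.
Divide row 1 by 1/3; eliminate column x_1 from the other rows.
In the new row 1, the u1 entry is the old entry divided by the pivot: (1/3)/(1/3) = 1.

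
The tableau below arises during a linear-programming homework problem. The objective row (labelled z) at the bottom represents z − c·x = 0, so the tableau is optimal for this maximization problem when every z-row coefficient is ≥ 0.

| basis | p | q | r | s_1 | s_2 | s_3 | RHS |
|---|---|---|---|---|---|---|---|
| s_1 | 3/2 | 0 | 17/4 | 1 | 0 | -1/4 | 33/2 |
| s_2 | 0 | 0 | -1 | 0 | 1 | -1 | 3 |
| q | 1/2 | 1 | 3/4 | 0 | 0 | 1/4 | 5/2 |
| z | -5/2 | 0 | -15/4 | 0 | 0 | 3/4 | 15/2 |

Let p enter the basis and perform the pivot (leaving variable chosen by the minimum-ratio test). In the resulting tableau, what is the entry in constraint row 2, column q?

0

Ratio test on column p — row 1: (33/2)/(3/2) = 11; row 2: entry 0 ≤ 0; row 3: (5/2)/(1/2) = 5. Minimum is 5 at row 3 (q leaves); pivot element 1/2.
Divide row 3 by 1/2; eliminate column p from the other rows.
Row 2 update in column q: 0 − 0·2 = 0.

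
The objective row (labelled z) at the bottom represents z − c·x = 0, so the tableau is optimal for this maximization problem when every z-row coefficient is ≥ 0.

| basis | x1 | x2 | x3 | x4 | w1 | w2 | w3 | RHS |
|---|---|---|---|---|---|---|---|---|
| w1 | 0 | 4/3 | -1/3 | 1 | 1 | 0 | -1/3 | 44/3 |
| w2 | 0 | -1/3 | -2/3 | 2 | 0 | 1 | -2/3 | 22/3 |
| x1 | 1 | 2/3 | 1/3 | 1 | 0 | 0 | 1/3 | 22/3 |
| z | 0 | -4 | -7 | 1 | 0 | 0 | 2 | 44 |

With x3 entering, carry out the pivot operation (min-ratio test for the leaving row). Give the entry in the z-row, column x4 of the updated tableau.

Ratio test on column x3 — row 1: entry -1/3 ≤ 0; row 2: entry -2/3 ≤ 0; row 3: (22/3)/(1/3) = 22. Minimum is 22 at row 3 (x1 leaves); pivot element 1/3.
Divide row 3 by 1/3; eliminate column x3 from the other rows.
z-row update in column x4: 1 − (-7)·3 = 22.

22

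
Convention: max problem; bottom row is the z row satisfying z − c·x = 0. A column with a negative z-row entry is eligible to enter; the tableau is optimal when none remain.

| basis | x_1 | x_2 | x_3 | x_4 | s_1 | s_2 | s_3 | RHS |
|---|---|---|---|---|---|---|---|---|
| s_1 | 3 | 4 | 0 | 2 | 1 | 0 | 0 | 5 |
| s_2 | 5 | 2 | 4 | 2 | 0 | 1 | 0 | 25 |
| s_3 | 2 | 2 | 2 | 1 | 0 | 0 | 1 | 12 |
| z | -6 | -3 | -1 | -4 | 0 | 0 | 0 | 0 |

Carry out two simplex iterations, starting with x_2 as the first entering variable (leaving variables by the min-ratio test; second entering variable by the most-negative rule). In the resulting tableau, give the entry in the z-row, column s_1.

Ratio test on column x_2 — row 1: 5/4 = 5/4; row 2: 25/2 = 25/2; row 3: 12/2 = 6. Minimum is 5/4 at row 1 (s_1 leaves); pivot element 4.
Divide row 1 by 4; eliminate column x_2 from the other rows.
Second iteration: most negative z-row entry is -15/4 in column x_1, so x_1 enters.
Ratio test on column x_1 — row 1: (5/4)/(3/4) = 5/3; row 2: (45/2)/(7/2) = 45/7; row 3: (19/2)/(1/2) = 19. Minimum is 5/3 at row 1 (x_2 leaves); pivot element 3/4.
Divide row 1 by 3/4; eliminate column x_1 from the other rows.
After both pivots, the entry at the z-row, column s_1 is 2.

2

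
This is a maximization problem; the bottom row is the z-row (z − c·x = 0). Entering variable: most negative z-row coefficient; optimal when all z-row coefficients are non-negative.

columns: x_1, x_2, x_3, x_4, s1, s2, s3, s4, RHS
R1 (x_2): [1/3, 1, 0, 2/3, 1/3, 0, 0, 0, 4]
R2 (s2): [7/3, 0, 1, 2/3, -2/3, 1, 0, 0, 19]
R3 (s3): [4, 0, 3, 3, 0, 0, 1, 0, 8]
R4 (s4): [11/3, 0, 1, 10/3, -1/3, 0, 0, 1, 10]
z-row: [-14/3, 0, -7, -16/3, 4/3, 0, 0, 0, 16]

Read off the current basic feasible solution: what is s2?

19

s2 is basic (row 2); its value is the RHS of that row, 19.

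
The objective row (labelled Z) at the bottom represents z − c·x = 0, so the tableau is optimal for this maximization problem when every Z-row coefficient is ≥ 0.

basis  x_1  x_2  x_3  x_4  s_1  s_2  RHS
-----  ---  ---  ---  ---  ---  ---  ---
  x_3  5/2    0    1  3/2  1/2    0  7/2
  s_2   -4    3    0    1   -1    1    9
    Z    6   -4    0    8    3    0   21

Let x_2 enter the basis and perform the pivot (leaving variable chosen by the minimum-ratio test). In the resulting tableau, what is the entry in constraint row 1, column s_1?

Ratio test on column x_2 — row 1: entry 0 ≤ 0; row 2: 9/3 = 3. Minimum is 3 at row 2 (s_2 leaves); pivot element 3.
Divide row 2 by 3; eliminate column x_2 from the other rows.
Row 1 update in column s_1: 1/2 − 0·(-1/3) = 1/2.

1/2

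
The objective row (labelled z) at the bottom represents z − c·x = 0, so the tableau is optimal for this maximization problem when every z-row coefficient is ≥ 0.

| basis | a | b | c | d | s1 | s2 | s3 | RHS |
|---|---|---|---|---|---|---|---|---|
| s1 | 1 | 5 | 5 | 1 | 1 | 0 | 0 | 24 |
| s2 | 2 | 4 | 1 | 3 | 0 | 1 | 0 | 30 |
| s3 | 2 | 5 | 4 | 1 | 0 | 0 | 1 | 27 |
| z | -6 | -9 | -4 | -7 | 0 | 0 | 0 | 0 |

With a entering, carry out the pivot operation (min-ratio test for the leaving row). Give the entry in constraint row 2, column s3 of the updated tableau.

Ratio test on column a — row 1: 24/1 = 24; row 2: 30/2 = 15; row 3: 27/2 = 27/2. Minimum is 27/2 at row 3 (s3 leaves); pivot element 2.
Divide row 3 by 2; eliminate column a from the other rows.
Row 2 update in column s3: 0 − 2·(1/2) = -1.

-1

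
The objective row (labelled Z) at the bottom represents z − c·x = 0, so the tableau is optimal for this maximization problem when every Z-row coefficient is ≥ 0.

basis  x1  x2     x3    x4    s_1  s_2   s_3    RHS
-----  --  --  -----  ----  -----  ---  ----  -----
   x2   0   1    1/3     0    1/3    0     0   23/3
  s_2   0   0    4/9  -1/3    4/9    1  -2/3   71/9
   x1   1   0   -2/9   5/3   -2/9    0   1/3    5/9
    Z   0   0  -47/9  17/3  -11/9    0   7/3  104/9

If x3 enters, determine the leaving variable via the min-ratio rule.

s_2

Column x3 entries and ratios — x2: (23/3)/(1/3) = 23; s_2: (71/9)/(4/9) = 71/4; x1: -2/9 ≤ 0, skip.
Smallest ratio is 71/4 in the row of s_2, so s_2 leaves.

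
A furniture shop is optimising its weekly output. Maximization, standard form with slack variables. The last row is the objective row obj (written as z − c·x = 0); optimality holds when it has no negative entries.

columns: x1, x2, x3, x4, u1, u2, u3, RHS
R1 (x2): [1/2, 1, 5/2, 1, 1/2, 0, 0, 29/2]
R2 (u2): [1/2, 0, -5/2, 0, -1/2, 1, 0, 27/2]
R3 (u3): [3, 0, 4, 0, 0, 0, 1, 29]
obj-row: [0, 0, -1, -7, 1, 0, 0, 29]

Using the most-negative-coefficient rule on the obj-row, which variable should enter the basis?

Negative obj-row entries: x3: -1, x4: -7.
The most negative is -7 in column x4, so x4 enters.

x4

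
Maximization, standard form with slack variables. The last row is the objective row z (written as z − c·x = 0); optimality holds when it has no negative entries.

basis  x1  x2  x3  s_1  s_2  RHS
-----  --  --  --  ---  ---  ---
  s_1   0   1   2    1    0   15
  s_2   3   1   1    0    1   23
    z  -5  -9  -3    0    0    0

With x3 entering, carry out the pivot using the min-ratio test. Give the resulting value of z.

45/2

Ratio test on column x3 — row 1: 15/2 = 15/2; row 2: 23/1 = 23. Minimum is 15/2 at row 1 (s_1 leaves); pivot element 2.
Pivot on row 1; the z-row RHS becomes 0 − (-3)·(15/2) = 45/2.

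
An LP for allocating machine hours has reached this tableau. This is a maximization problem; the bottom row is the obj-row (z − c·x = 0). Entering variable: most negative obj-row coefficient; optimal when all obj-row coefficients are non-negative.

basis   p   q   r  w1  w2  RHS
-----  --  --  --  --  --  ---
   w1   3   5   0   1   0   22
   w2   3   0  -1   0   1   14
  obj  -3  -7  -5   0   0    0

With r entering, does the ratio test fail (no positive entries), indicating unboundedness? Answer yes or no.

Every constraint-row entry in column r is ≤ 0, so increasing r is unbounded.

yes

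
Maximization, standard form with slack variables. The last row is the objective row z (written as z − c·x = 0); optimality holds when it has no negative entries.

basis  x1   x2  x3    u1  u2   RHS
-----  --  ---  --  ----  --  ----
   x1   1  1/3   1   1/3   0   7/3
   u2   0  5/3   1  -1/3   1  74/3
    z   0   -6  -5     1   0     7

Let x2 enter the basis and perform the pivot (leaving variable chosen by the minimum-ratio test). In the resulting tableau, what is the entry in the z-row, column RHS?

49

Ratio test on column x2 — row 1: (7/3)/(1/3) = 7; row 2: (74/3)/(5/3) = 74/5. Minimum is 7 at row 1 (x1 leaves); pivot element 1/3.
Divide row 1 by 1/3; eliminate column x2 from the other rows.
z-row update in column RHS: 7 − (-6)·7 = 49.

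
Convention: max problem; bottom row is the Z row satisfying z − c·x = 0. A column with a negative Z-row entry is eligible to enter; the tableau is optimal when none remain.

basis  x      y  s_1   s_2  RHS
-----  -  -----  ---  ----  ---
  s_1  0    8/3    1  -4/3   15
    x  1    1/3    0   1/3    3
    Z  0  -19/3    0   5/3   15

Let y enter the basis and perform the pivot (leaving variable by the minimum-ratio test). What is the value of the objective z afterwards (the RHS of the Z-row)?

405/8

Ratio test on column y — row 1: 15/(8/3) = 45/8; row 2: 3/(1/3) = 9. Minimum is 45/8 at row 1 (s_1 leaves); pivot element 8/3.
Pivot on row 1; the Z-row RHS becomes 15 − (-19/3)·(45/8) = 405/8.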